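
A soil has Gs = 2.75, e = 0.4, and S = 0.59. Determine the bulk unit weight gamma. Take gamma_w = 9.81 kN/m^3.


Using gamma = gamma_w * (Gs + S*e) / (1 + e)
Numerator: Gs + S*e = 2.75 + 0.59*0.4 = 2.986
Denominator: 1 + e = 1 + 0.4 = 1.4
gamma = 9.81 * 2.986 / 1.4
gamma = 20.923 kN/m^3


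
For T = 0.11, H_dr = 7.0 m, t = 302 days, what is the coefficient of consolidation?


Result: 0.01785 m^2/day

Derivation:
Using cv = T * H_dr^2 / t
H_dr^2 = 7.0^2 = 49.0
cv = 0.11 * 49.0 / 302
cv = 0.01785 m^2/day


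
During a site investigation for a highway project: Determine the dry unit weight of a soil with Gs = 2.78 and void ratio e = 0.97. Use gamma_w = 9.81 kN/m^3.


Using gamma_d = Gs * gamma_w / (1 + e)
gamma_d = 2.78 * 9.81 / (1 + 0.97)
gamma_d = 2.78 * 9.81 / 1.97
gamma_d = 13.844 kN/m^3


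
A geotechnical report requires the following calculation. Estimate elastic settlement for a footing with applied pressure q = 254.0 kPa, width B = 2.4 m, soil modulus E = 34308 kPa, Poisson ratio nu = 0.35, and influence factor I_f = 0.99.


Using Se = q * B * (1 - nu^2) * I_f / E
1 - nu^2 = 1 - 0.35^2 = 0.8775
Se = 254.0 * 2.4 * 0.8775 * 0.99 / 34308
Se = 0.015436 m
Convert to mm: Se = 0.015436 * 1000 = 15.436 mm


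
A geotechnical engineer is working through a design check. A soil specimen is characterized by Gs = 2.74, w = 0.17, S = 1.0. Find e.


Using the relation e = Gs * w / S
e = 2.74 * 0.17 / 1.0
e = 0.4658


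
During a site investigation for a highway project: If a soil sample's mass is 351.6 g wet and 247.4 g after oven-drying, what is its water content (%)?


Using w = (m_wet - m_dry) / m_dry * 100
m_wet - m_dry = 351.6 - 247.4 = 104.2 g
w = 104.2 / 247.4 * 100
w = 42.12 %


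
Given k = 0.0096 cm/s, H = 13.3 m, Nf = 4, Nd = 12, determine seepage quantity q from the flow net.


Result: 0.0004256 m^3/s per m

Derivation:
Convert k to m/s for unit consistency with H:
k = 0.0096 cm/s = 0.0096 / 100 m/s = 9.6e-05 m/s
Using q = k * H * Nf / Nd
Nf / Nd = 4 / 12 = 0.3333
q = 9.6e-05 * 13.3 * 0.3333
q = 0.0004256 m^3/s per m


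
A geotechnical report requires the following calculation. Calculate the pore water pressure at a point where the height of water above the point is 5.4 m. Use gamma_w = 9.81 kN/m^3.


Using u = gamma_w * h_w
u = 9.81 * 5.4
u = 52.97 kPa


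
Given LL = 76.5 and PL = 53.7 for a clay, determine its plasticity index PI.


Using PI = LL - PL
PI = 76.5 - 53.7
PI = 22.8


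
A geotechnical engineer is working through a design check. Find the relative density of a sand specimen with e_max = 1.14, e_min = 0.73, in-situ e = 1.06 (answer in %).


Using Dr = (e_max - e) / (e_max - e_min) * 100
e_max - e = 1.14 - 1.06 = 0.08
e_max - e_min = 1.14 - 0.73 = 0.41
Dr = 0.08 / 0.41 * 100
Dr = 19.51 %


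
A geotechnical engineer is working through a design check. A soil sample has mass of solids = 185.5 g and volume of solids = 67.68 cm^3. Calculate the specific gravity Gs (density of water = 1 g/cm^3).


Using Gs = m_s / (V_s * rho_w)
Since rho_w = 1 g/cm^3:
Gs = 185.5 / 67.68
Gs = 2.741


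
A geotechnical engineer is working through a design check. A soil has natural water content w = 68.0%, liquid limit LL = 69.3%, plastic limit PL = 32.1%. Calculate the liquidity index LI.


First compute the plasticity index:
PI = LL - PL = 69.3 - 32.1 = 37.2
Then compute the liquidity index:
LI = (w - PL) / PI
LI = (68.0 - 32.1) / 37.2
LI = 0.965


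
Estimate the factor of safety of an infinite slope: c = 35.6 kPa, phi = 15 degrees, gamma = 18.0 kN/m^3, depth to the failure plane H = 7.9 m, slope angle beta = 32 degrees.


Using Fs = c / (gamma*H*sin(beta)*cos(beta)) + tan(phi)/tan(beta)
Cohesion contribution = 35.6 / (18.0*7.9*sin(32)*cos(32))
Cohesion contribution = 0.557083
Friction contribution = tan(15)/tan(32) = 0.428808
Fs = 0.557083 + 0.428808
Fs = 0.986


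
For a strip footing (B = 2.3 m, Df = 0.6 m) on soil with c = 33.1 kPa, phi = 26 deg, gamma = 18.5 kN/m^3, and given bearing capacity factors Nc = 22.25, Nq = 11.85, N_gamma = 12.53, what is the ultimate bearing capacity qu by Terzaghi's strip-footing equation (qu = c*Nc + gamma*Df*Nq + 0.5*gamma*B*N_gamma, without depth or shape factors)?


Result: 1134.59 kPa

Derivation:
Compute qu = c*Nc + gamma*Df*Nq + 0.5*gamma*B*N_gamma
Term 1: 33.1 * 22.25 = 736.475
Term 2: 18.5 * 0.6 * 11.85 = 131.535
Term 3: 0.5 * 18.5 * 2.3 * 12.53 = 266.57575
qu = 736.475 + 131.535 + 266.57575
qu = 1134.59 kPa


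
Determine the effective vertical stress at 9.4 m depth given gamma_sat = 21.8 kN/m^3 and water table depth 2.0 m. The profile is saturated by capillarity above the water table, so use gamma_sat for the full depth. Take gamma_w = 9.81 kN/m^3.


Total stress = gamma_sat * depth
sigma = 21.8 * 9.4 = 204.92 kPa
Pore water pressure u = gamma_w * (depth - d_wt)
u = 9.81 * (9.4 - 2.0) = 72.594 kPa
Effective stress = sigma - u
sigma' = 204.92 - 72.594 = 132.33 kPa


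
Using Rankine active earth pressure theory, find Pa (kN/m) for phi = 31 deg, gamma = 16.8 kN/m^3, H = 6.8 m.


Compute active earth pressure coefficient:
Ka = tan^2(45 - phi/2) = tan^2(29.5) = 0.320099
Compute active force:
Pa = 0.5 * Ka * gamma * H^2
Pa = 0.5 * 0.320099 * 16.8 * 6.8^2
Pa = 124.33 kN/m


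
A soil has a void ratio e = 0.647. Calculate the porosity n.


Using the relation n = e / (1 + e)
n = 0.647 / (1 + 0.647)
n = 0.647 / 1.647
n = 0.3928


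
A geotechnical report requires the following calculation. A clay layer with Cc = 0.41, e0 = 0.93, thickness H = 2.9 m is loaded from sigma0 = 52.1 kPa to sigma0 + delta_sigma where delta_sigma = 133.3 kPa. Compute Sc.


Result: 0.3396 m

Derivation:
Using Sc = Cc * H / (1 + e0) * log10((sigma0 + delta_sigma) / sigma0)
Stress ratio = (52.1 + 133.3) / 52.1 = 3.55854
log10(3.55854) = 0.551272
Cc * H / (1 + e0) = 0.41 * 2.9 / (1 + 0.93) = 0.616062
Sc = 0.616062 * 0.551272
Sc = 0.3396 m


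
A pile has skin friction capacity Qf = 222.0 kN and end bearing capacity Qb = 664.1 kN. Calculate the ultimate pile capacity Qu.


Using Qu = Qf + Qb
Qu = 222.0 + 664.1
Qu = 886.1 kN


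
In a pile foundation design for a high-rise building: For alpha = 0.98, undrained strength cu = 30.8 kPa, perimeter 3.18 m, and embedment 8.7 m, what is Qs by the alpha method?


Using Qs = alpha * cu * perimeter * L
Qs = 0.98 * 30.8 * 3.18 * 8.7
Qs = 835.07 kN


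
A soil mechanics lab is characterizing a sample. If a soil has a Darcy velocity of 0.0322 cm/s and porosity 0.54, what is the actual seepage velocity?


Using v_s = v_d / n
v_s = 0.0322 / 0.54
v_s = 0.05963 cm/s


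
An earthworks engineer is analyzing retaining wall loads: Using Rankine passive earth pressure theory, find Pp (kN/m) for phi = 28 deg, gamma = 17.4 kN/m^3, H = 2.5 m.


Compute passive earth pressure coefficient:
Kp = tan^2(45 + phi/2) = tan^2(59.0) = 2.769826
Compute passive force:
Pp = 0.5 * Kp * gamma * H^2
Pp = 0.5 * 2.769826 * 17.4 * 2.5^2
Pp = 150.61 kN/m


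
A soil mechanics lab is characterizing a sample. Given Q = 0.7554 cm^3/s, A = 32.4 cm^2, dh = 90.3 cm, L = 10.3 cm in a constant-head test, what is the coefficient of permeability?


Result: 0.002659 cm/s

Derivation:
Compute hydraulic gradient:
i = dh / L = 90.3 / 10.3 = 8.76699
Then apply Darcy's law:
k = Q / (A * i)
k = 0.7554 / (32.4 * 8.76699)
k = 0.7554 / 284.05
k = 0.002659 cm/s


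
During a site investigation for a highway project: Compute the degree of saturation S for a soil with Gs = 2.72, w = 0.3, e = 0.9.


Using S = Gs * w / e
S = 2.72 * 0.3 / 0.9
S = 0.9067


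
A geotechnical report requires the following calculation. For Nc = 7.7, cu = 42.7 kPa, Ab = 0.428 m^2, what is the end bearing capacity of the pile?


Using Qb = Nc * cu * Ab
Qb = 7.7 * 42.7 * 0.428
Qb = 140.72 kN


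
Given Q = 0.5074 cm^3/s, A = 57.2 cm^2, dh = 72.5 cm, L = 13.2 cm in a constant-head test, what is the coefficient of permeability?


Result: 0.001615 cm/s

Derivation:
Compute hydraulic gradient:
i = dh / L = 72.5 / 13.2 = 5.49242
Then apply Darcy's law:
k = Q / (A * i)
k = 0.5074 / (57.2 * 5.49242)
k = 0.5074 / 314.167
k = 0.001615 cm/s


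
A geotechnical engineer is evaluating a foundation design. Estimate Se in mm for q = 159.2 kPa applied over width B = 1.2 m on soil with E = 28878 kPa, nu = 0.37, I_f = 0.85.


Using Se = q * B * (1 - nu^2) * I_f / E
1 - nu^2 = 1 - 0.37^2 = 0.8631
Se = 159.2 * 1.2 * 0.8631 * 0.85 / 28878
Se = 0.004853 m
Convert to mm: Se = 0.004853 * 1000 = 4.853 mm


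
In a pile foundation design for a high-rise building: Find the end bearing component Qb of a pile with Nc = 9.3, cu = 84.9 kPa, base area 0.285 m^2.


Using Qb = Nc * cu * Ab
Qb = 9.3 * 84.9 * 0.285
Qb = 225.03 kN


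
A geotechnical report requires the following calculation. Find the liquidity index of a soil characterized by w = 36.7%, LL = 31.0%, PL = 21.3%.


Result: 1.588

Derivation:
First compute the plasticity index:
PI = LL - PL = 31.0 - 21.3 = 9.7
Then compute the liquidity index:
LI = (w - PL) / PI
LI = (36.7 - 21.3) / 9.7
LI = 1.588


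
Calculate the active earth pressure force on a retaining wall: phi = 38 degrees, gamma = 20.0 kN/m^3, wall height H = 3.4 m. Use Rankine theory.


Compute active earth pressure coefficient:
Ka = tan^2(45 - phi/2) = tan^2(26.0) = 0.237883
Compute active force:
Pa = 0.5 * Ka * gamma * H^2
Pa = 0.5 * 0.237883 * 20.0 * 3.4^2
Pa = 27.5 kN/m


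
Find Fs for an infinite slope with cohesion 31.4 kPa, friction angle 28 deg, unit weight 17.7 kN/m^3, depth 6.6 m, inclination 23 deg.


Using Fs = c / (gamma*H*sin(beta)*cos(beta)) + tan(phi)/tan(beta)
Cohesion contribution = 31.4 / (17.7*6.6*sin(23)*cos(23))
Cohesion contribution = 0.747323
Friction contribution = tan(28)/tan(23) = 1.25263
Fs = 0.747323 + 1.25263
Fs = 2.0


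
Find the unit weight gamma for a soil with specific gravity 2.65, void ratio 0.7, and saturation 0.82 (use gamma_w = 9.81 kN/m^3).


Result: 18.604 kN/m^3

Derivation:
Using gamma = gamma_w * (Gs + S*e) / (1 + e)
Numerator: Gs + S*e = 2.65 + 0.82*0.7 = 3.224
Denominator: 1 + e = 1 + 0.7 = 1.7
gamma = 9.81 * 3.224 / 1.7
gamma = 18.604 kN/m^3


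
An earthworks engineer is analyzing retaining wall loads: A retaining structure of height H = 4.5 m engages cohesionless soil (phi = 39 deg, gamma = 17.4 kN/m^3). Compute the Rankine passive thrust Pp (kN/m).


Compute passive earth pressure coefficient:
Kp = tan^2(45 + phi/2) = tan^2(64.5) = 4.395495
Compute passive force:
Pp = 0.5 * Kp * gamma * H^2
Pp = 0.5 * 4.395495 * 17.4 * 4.5^2
Pp = 774.38 kN/m


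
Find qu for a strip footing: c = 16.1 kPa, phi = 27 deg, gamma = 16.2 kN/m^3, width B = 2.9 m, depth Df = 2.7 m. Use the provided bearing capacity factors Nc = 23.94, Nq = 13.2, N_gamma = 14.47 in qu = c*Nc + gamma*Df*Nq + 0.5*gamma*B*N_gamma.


Compute qu = c*Nc + gamma*Df*Nq + 0.5*gamma*B*N_gamma
Term 1: 16.1 * 23.94 = 385.434
Term 2: 16.2 * 2.7 * 13.2 = 577.368
Term 3: 0.5 * 16.2 * 2.9 * 14.47 = 339.9003
qu = 385.434 + 577.368 + 339.9003
qu = 1302.7 kPa


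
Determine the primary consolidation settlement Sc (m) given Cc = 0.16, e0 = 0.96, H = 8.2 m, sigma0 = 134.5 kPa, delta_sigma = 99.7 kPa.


Using Sc = Cc * H / (1 + e0) * log10((sigma0 + delta_sigma) / sigma0)
Stress ratio = (134.5 + 99.7) / 134.5 = 1.74126
log10(1.74126) = 0.240865
Cc * H / (1 + e0) = 0.16 * 8.2 / (1 + 0.96) = 0.669388
Sc = 0.669388 * 0.240865
Sc = 0.1612 m


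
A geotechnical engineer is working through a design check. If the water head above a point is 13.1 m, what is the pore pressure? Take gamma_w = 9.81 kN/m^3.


Using u = gamma_w * h_w
u = 9.81 * 13.1
u = 128.51 kPa


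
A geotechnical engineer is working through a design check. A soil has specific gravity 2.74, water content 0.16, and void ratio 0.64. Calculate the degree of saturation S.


Using S = Gs * w / e
S = 2.74 * 0.16 / 0.64
S = 0.685


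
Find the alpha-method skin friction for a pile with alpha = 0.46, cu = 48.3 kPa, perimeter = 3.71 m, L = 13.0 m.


Using Qs = alpha * cu * perimeter * L
Qs = 0.46 * 48.3 * 3.71 * 13.0
Qs = 1071.57 kN


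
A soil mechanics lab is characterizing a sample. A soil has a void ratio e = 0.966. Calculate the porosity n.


Result: 0.4914

Derivation:
Using the relation n = e / (1 + e)
n = 0.966 / (1 + 0.966)
n = 0.966 / 1.966
n = 0.4914


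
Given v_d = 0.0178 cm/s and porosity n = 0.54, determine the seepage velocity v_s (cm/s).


Using v_s = v_d / n
v_s = 0.0178 / 0.54
v_s = 0.03296 cm/s


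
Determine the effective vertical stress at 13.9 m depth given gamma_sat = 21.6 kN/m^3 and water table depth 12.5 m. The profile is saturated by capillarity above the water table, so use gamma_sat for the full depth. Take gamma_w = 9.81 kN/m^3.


Total stress = gamma_sat * depth
sigma = 21.6 * 13.9 = 300.24 kPa
Pore water pressure u = gamma_w * (depth - d_wt)
u = 9.81 * (13.9 - 12.5) = 13.734 kPa
Effective stress = sigma - u
sigma' = 300.24 - 13.734 = 286.51 kPa


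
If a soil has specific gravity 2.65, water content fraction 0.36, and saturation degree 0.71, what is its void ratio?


Using the relation e = Gs * w / S
e = 2.65 * 0.36 / 0.71
e = 1.3437


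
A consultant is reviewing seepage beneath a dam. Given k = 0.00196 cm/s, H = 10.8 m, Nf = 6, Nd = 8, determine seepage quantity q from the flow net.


Result: 0.0001588 m^3/s per m

Derivation:
Convert k to m/s for unit consistency with H:
k = 0.00196 cm/s = 0.00196 / 100 m/s = 1.96e-05 m/s
Using q = k * H * Nf / Nd
Nf / Nd = 6 / 8 = 0.75
q = 1.96e-05 * 10.8 * 0.75
q = 0.0001588 m^3/s per m


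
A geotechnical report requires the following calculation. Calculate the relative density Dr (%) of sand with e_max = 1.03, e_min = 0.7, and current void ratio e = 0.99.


Using Dr = (e_max - e) / (e_max - e_min) * 100
e_max - e = 1.03 - 0.99 = 0.04
e_max - e_min = 1.03 - 0.7 = 0.33
Dr = 0.04 / 0.33 * 100
Dr = 12.12 %


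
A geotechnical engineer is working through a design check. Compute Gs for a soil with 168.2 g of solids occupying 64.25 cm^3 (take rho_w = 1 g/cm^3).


Using Gs = m_s / (V_s * rho_w)
Since rho_w = 1 g/cm^3:
Gs = 168.2 / 64.25
Gs = 2.618


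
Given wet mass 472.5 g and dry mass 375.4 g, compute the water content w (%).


Result: 25.87 %

Derivation:
Using w = (m_wet - m_dry) / m_dry * 100
m_wet - m_dry = 472.5 - 375.4 = 97.1 g
w = 97.1 / 375.4 * 100
w = 25.87 %


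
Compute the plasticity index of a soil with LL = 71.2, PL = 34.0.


Result: 37.2

Derivation:
Using PI = LL - PL
PI = 71.2 - 34.0
PI = 37.2


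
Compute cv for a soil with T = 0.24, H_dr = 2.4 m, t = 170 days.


Using cv = T * H_dr^2 / t
H_dr^2 = 2.4^2 = 5.76
cv = 0.24 * 5.76 / 170
cv = 0.00813 m^2/day


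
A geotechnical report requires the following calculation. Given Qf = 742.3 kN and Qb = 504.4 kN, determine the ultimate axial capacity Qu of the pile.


Using Qu = Qf + Qb
Qu = 742.3 + 504.4
Qu = 1246.7 kN


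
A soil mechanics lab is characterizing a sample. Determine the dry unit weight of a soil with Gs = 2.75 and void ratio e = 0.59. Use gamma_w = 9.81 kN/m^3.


Result: 16.967 kN/m^3

Derivation:
Using gamma_d = Gs * gamma_w / (1 + e)
gamma_d = 2.75 * 9.81 / (1 + 0.59)
gamma_d = 2.75 * 9.81 / 1.59
gamma_d = 16.967 kN/m^3


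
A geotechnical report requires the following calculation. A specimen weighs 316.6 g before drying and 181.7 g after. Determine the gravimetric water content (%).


Using w = (m_wet - m_dry) / m_dry * 100
m_wet - m_dry = 316.6 - 181.7 = 134.9 g
w = 134.9 / 181.7 * 100
w = 74.24 %


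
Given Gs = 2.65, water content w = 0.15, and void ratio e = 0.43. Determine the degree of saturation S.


Using S = Gs * w / e
S = 2.65 * 0.15 / 0.43
S = 0.9244


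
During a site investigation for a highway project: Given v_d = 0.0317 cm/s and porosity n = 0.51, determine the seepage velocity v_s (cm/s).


Using v_s = v_d / n
v_s = 0.0317 / 0.51
v_s = 0.06216 cm/s


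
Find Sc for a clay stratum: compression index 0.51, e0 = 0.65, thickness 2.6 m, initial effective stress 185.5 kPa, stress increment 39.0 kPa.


Using Sc = Cc * H / (1 + e0) * log10((sigma0 + delta_sigma) / sigma0)
Stress ratio = (185.5 + 39.0) / 185.5 = 1.21024
log10(1.21024) = 0.0828724
Cc * H / (1 + e0) = 0.51 * 2.6 / (1 + 0.65) = 0.803636
Sc = 0.803636 * 0.0828724
Sc = 0.0666 m


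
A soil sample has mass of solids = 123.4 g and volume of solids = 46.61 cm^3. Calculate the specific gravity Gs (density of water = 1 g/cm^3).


Using Gs = m_s / (V_s * rho_w)
Since rho_w = 1 g/cm^3:
Gs = 123.4 / 46.61
Gs = 2.648


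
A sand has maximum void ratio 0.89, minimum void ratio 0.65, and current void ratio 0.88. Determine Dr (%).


Result: 4.17 %

Derivation:
Using Dr = (e_max - e) / (e_max - e_min) * 100
e_max - e = 0.89 - 0.88 = 0.01
e_max - e_min = 0.89 - 0.65 = 0.24
Dr = 0.01 / 0.24 * 100
Dr = 4.17 %


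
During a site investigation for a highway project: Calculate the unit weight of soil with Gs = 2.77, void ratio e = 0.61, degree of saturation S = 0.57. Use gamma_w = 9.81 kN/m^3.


Result: 18.997 kN/m^3

Derivation:
Using gamma = gamma_w * (Gs + S*e) / (1 + e)
Numerator: Gs + S*e = 2.77 + 0.57*0.61 = 3.1177
Denominator: 1 + e = 1 + 0.61 = 1.61
gamma = 9.81 * 3.1177 / 1.61
gamma = 18.997 kN/m^3


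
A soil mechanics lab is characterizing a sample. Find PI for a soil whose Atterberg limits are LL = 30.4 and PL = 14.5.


Using PI = LL - PL
PI = 30.4 - 14.5
PI = 15.9


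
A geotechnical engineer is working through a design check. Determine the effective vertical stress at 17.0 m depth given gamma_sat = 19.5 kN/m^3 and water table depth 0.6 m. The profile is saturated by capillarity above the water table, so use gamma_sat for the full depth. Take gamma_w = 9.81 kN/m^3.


Total stress = gamma_sat * depth
sigma = 19.5 * 17.0 = 331.5 kPa
Pore water pressure u = gamma_w * (depth - d_wt)
u = 9.81 * (17.0 - 0.6) = 160.884 kPa
Effective stress = sigma - u
sigma' = 331.5 - 160.884 = 170.62 kPa


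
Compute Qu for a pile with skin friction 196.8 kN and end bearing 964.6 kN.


Result: 1161.4 kN

Derivation:
Using Qu = Qf + Qb
Qu = 196.8 + 964.6
Qu = 1161.4 kN


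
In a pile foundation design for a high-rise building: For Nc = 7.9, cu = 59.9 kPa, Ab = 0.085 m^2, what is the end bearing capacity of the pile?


Using Qb = Nc * cu * Ab
Qb = 7.9 * 59.9 * 0.085
Qb = 40.22 kN


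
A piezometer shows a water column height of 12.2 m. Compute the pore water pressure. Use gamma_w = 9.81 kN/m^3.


Result: 119.68 kPa

Derivation:
Using u = gamma_w * h_w
u = 9.81 * 12.2
u = 119.68 kPa


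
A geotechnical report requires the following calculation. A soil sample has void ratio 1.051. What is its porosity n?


Using the relation n = e / (1 + e)
n = 1.051 / (1 + 1.051)
n = 1.051 / 2.051
n = 0.5124


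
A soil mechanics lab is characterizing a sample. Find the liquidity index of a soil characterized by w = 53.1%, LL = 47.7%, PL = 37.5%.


First compute the plasticity index:
PI = LL - PL = 47.7 - 37.5 = 10.2
Then compute the liquidity index:
LI = (w - PL) / PI
LI = (53.1 - 37.5) / 10.2
LI = 1.529


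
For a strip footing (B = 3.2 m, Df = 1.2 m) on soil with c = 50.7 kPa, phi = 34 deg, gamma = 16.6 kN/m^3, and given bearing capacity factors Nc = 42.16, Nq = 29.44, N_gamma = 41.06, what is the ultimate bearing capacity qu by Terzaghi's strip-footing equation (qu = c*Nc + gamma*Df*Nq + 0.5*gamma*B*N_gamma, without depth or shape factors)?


Result: 3814.51 kPa

Derivation:
Compute qu = c*Nc + gamma*Df*Nq + 0.5*gamma*B*N_gamma
Term 1: 50.7 * 42.16 = 2137.512
Term 2: 16.6 * 1.2 * 29.44 = 586.4448
Term 3: 0.5 * 16.6 * 3.2 * 41.06 = 1090.5536
qu = 2137.512 + 586.4448 + 1090.5536
qu = 3814.51 kPa


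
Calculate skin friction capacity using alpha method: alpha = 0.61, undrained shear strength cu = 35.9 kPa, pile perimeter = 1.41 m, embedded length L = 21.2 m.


Using Qs = alpha * cu * perimeter * L
Qs = 0.61 * 35.9 * 1.41 * 21.2
Qs = 654.6 kN


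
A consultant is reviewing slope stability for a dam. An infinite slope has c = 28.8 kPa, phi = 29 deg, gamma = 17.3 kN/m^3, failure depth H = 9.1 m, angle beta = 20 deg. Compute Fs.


Result: 2.092

Derivation:
Using Fs = c / (gamma*H*sin(beta)*cos(beta)) + tan(phi)/tan(beta)
Cohesion contribution = 28.8 / (17.3*9.1*sin(20)*cos(20))
Cohesion contribution = 0.569203
Friction contribution = tan(29)/tan(20) = 1.52295
Fs = 0.569203 + 1.52295
Fs = 2.092


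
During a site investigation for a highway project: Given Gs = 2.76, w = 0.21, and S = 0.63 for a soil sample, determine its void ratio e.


Result: 0.92

Derivation:
Using the relation e = Gs * w / S
e = 2.76 * 0.21 / 0.63
e = 0.92


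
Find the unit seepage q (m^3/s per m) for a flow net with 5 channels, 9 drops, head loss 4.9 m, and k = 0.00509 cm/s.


Result: 0.0001386 m^3/s per m

Derivation:
Convert k to m/s for unit consistency with H:
k = 0.00509 cm/s = 0.00509 / 100 m/s = 5.09e-05 m/s
Using q = k * H * Nf / Nd
Nf / Nd = 5 / 9 = 0.5556
q = 5.09e-05 * 4.9 * 0.5556
q = 0.0001386 m^3/s per m


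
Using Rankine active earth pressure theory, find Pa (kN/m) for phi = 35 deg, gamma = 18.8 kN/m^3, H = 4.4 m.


Result: 49.32 kN/m

Derivation:
Compute active earth pressure coefficient:
Ka = tan^2(45 - phi/2) = tan^2(27.5) = 0.27099
Compute active force:
Pa = 0.5 * Ka * gamma * H^2
Pa = 0.5 * 0.27099 * 18.8 * 4.4^2
Pa = 49.32 kN/m


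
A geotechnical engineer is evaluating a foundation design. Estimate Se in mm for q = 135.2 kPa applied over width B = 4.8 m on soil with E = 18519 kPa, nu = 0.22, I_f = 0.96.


Using Se = q * B * (1 - nu^2) * I_f / E
1 - nu^2 = 1 - 0.22^2 = 0.9516
Se = 135.2 * 4.8 * 0.9516 * 0.96 / 18519
Se = 0.032013 m
Convert to mm: Se = 0.032013 * 1000 = 32.013 mm


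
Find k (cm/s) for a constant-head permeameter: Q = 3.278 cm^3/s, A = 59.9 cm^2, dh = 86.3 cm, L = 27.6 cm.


Result: 0.017502 cm/s

Derivation:
Compute hydraulic gradient:
i = dh / L = 86.3 / 27.6 = 3.12681
Then apply Darcy's law:
k = Q / (A * i)
k = 3.278 / (59.9 * 3.12681)
k = 3.278 / 187.296
k = 0.017502 cm/s


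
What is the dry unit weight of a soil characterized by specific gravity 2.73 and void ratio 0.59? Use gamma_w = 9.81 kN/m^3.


Using gamma_d = Gs * gamma_w / (1 + e)
gamma_d = 2.73 * 9.81 / (1 + 0.59)
gamma_d = 2.73 * 9.81 / 1.59
gamma_d = 16.844 kN/m^3


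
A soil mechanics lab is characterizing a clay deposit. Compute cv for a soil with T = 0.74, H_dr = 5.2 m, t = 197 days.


Using cv = T * H_dr^2 / t
H_dr^2 = 5.2^2 = 27.04
cv = 0.74 * 27.04 / 197
cv = 0.10157 m^2/day


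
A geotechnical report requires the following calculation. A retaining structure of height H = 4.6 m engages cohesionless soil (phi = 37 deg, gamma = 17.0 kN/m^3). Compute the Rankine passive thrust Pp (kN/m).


Compute passive earth pressure coefficient:
Kp = tan^2(45 + phi/2) = tan^2(63.5) = 4.022791
Compute passive force:
Pp = 0.5 * Kp * gamma * H^2
Pp = 0.5 * 4.022791 * 17.0 * 4.6^2
Pp = 723.54 kN/m


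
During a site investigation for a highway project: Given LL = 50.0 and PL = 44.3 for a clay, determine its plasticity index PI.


Using PI = LL - PL
PI = 50.0 - 44.3
PI = 5.7


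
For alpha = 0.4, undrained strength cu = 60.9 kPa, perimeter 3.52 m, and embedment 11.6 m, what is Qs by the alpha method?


Result: 994.67 kN

Derivation:
Using Qs = alpha * cu * perimeter * L
Qs = 0.4 * 60.9 * 3.52 * 11.6
Qs = 994.67 kN


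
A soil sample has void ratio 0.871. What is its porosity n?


Result: 0.4655

Derivation:
Using the relation n = e / (1 + e)
n = 0.871 / (1 + 0.871)
n = 0.871 / 1.871
n = 0.4655


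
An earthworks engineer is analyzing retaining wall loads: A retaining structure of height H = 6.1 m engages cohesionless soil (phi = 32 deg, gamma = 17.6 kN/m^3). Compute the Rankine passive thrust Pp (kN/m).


Compute passive earth pressure coefficient:
Kp = tan^2(45 + phi/2) = tan^2(61.0) = 3.254588
Compute passive force:
Pp = 0.5 * Kp * gamma * H^2
Pp = 0.5 * 3.254588 * 17.6 * 6.1^2
Pp = 1065.71 kN/m


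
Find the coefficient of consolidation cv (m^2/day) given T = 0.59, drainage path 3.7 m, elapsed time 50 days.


Result: 0.16154 m^2/day

Derivation:
Using cv = T * H_dr^2 / t
H_dr^2 = 3.7^2 = 13.69
cv = 0.59 * 13.69 / 50
cv = 0.16154 m^2/day


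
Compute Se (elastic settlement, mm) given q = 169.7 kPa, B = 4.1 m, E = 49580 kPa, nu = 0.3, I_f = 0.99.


Using Se = q * B * (1 - nu^2) * I_f / E
1 - nu^2 = 1 - 0.3^2 = 0.91
Se = 169.7 * 4.1 * 0.91 * 0.99 / 49580
Se = 0.012643 m
Convert to mm: Se = 0.012643 * 1000 = 12.643 mm


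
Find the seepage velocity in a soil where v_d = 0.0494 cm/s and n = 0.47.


Using v_s = v_d / n
v_s = 0.0494 / 0.47
v_s = 0.10511 cm/s


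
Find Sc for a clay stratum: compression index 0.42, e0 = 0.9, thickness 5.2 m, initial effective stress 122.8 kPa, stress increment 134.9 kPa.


Result: 0.37 m

Derivation:
Using Sc = Cc * H / (1 + e0) * log10((sigma0 + delta_sigma) / sigma0)
Stress ratio = (122.8 + 134.9) / 122.8 = 2.09853
log10(2.09853) = 0.321916
Cc * H / (1 + e0) = 0.42 * 5.2 / (1 + 0.9) = 1.14947
Sc = 1.14947 * 0.321916
Sc = 0.37 m


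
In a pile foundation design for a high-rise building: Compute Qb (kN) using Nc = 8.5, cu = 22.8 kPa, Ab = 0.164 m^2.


Using Qb = Nc * cu * Ab
Qb = 8.5 * 22.8 * 0.164
Qb = 31.78 kN


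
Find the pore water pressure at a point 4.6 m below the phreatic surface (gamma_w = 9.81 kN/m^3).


Result: 45.13 kPa

Derivation:
Using u = gamma_w * h_w
u = 9.81 * 4.6
u = 45.13 kPa


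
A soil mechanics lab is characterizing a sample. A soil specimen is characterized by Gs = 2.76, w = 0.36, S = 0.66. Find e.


Result: 1.5055

Derivation:
Using the relation e = Gs * w / S
e = 2.76 * 0.36 / 0.66
e = 1.5055


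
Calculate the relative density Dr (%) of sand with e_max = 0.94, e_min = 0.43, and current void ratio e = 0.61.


Result: 64.71 %

Derivation:
Using Dr = (e_max - e) / (e_max - e_min) * 100
e_max - e = 0.94 - 0.61 = 0.33
e_max - e_min = 0.94 - 0.43 = 0.51
Dr = 0.33 / 0.51 * 100
Dr = 64.71 %


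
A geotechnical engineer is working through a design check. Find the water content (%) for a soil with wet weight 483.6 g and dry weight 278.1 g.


Using w = (m_wet - m_dry) / m_dry * 100
m_wet - m_dry = 483.6 - 278.1 = 205.5 g
w = 205.5 / 278.1 * 100
w = 73.89 %


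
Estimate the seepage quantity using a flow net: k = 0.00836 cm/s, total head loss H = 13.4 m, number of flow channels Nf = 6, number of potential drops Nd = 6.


Convert k to m/s for unit consistency with H:
k = 0.00836 cm/s = 0.00836 / 100 m/s = 8.36e-05 m/s
Using q = k * H * Nf / Nd
Nf / Nd = 6 / 6 = 1.0
q = 8.36e-05 * 13.4 * 1.0
q = 0.00112 m^3/s per m


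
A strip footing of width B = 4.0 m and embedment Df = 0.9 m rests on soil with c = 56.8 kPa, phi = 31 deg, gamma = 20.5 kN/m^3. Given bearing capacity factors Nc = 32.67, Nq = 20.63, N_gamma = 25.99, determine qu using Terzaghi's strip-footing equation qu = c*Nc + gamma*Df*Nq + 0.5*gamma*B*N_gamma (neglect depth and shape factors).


Compute qu = c*Nc + gamma*Df*Nq + 0.5*gamma*B*N_gamma
Term 1: 56.8 * 32.67 = 1855.656
Term 2: 20.5 * 0.9 * 20.63 = 380.6235
Term 3: 0.5 * 20.5 * 4.0 * 25.99 = 1065.59
qu = 1855.656 + 380.6235 + 1065.59
qu = 3301.87 kPa


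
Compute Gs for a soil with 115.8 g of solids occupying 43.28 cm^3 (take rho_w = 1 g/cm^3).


Using Gs = m_s / (V_s * rho_w)
Since rho_w = 1 g/cm^3:
Gs = 115.8 / 43.28
Gs = 2.676


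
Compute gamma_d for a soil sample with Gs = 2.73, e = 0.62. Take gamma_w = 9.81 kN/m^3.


Using gamma_d = Gs * gamma_w / (1 + e)
gamma_d = 2.73 * 9.81 / (1 + 0.62)
gamma_d = 2.73 * 9.81 / 1.62
gamma_d = 16.532 kN/m^3


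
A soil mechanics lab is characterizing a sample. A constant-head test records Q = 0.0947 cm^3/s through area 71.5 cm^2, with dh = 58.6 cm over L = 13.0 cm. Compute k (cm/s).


Result: 0.000294 cm/s

Derivation:
Compute hydraulic gradient:
i = dh / L = 58.6 / 13.0 = 4.50769
Then apply Darcy's law:
k = Q / (A * i)
k = 0.0947 / (71.5 * 4.50769)
k = 0.0947 / 322.3
k = 0.000294 cm/s


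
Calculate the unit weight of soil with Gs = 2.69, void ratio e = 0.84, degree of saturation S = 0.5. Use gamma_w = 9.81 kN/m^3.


Result: 16.581 kN/m^3

Derivation:
Using gamma = gamma_w * (Gs + S*e) / (1 + e)
Numerator: Gs + S*e = 2.69 + 0.5*0.84 = 3.11
Denominator: 1 + e = 1 + 0.84 = 1.84
gamma = 9.81 * 3.11 / 1.84
gamma = 16.581 kN/m^3


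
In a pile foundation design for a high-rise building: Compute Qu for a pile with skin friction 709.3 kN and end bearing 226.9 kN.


Result: 936.2 kN

Derivation:
Using Qu = Qf + Qb
Qu = 709.3 + 226.9
Qu = 936.2 kN


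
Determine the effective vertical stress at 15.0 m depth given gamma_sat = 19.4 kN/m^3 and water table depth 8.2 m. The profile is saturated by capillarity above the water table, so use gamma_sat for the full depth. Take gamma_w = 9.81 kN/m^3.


Total stress = gamma_sat * depth
sigma = 19.4 * 15.0 = 291.0 kPa
Pore water pressure u = gamma_w * (depth - d_wt)
u = 9.81 * (15.0 - 8.2) = 66.708 kPa
Effective stress = sigma - u
sigma' = 291.0 - 66.708 = 224.29 kPa


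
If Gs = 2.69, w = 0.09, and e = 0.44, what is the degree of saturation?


Result: 0.5502

Derivation:
Using S = Gs * w / e
S = 2.69 * 0.09 / 0.44
S = 0.5502


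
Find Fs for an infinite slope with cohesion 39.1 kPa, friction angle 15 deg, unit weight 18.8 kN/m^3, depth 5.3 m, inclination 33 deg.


Using Fs = c / (gamma*H*sin(beta)*cos(beta)) + tan(phi)/tan(beta)
Cohesion contribution = 39.1 / (18.8*5.3*sin(33)*cos(33))
Cohesion contribution = 0.859098
Friction contribution = tan(15)/tan(33) = 0.412606
Fs = 0.859098 + 0.412606
Fs = 1.272


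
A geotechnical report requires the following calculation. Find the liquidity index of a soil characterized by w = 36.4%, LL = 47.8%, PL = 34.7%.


First compute the plasticity index:
PI = LL - PL = 47.8 - 34.7 = 13.1
Then compute the liquidity index:
LI = (w - PL) / PI
LI = (36.4 - 34.7) / 13.1
LI = 0.13


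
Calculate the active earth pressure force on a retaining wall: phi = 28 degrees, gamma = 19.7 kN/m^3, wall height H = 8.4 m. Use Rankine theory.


Compute active earth pressure coefficient:
Ka = tan^2(45 - phi/2) = tan^2(31.0) = 0.361033
Compute active force:
Pa = 0.5 * Ka * gamma * H^2
Pa = 0.5 * 0.361033 * 19.7 * 8.4^2
Pa = 250.92 kN/m


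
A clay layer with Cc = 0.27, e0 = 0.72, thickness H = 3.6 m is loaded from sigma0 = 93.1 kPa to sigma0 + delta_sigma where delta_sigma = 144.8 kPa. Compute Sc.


Using Sc = Cc * H / (1 + e0) * log10((sigma0 + delta_sigma) / sigma0)
Stress ratio = (93.1 + 144.8) / 93.1 = 2.55532
log10(2.55532) = 0.407445
Cc * H / (1 + e0) = 0.27 * 3.6 / (1 + 0.72) = 0.565116
Sc = 0.565116 * 0.407445
Sc = 0.2303 m


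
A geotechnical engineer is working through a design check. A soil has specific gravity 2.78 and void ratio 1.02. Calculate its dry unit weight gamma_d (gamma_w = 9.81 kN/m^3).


Result: 13.501 kN/m^3

Derivation:
Using gamma_d = Gs * gamma_w / (1 + e)
gamma_d = 2.78 * 9.81 / (1 + 1.02)
gamma_d = 2.78 * 9.81 / 2.02
gamma_d = 13.501 kN/m^3


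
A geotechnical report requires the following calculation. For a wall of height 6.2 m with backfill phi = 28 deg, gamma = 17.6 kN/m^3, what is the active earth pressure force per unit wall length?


Compute active earth pressure coefficient:
Ka = tan^2(45 - phi/2) = tan^2(31.0) = 0.361033
Compute active force:
Pa = 0.5 * Ka * gamma * H^2
Pa = 0.5 * 0.361033 * 17.6 * 6.2^2
Pa = 122.13 kN/m


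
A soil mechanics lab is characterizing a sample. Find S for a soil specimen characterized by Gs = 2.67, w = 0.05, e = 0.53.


Using S = Gs * w / e
S = 2.67 * 0.05 / 0.53
S = 0.2519


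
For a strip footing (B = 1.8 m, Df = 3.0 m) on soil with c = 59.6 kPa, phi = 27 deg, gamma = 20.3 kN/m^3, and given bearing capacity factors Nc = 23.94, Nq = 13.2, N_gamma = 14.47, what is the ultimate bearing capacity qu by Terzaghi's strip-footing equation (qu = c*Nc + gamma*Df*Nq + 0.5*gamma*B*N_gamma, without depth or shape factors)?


Result: 2495.07 kPa

Derivation:
Compute qu = c*Nc + gamma*Df*Nq + 0.5*gamma*B*N_gamma
Term 1: 59.6 * 23.94 = 1426.824
Term 2: 20.3 * 3.0 * 13.2 = 803.88
Term 3: 0.5 * 20.3 * 1.8 * 14.47 = 264.3669
qu = 1426.824 + 803.88 + 264.3669
qu = 2495.07 kPa


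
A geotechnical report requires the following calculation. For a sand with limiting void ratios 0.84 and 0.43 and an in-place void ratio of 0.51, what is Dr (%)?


Using Dr = (e_max - e) / (e_max - e_min) * 100
e_max - e = 0.84 - 0.51 = 0.33
e_max - e_min = 0.84 - 0.43 = 0.41
Dr = 0.33 / 0.41 * 100
Dr = 80.49 %


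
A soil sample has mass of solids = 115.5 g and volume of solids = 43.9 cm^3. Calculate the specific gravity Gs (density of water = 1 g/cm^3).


Using Gs = m_s / (V_s * rho_w)
Since rho_w = 1 g/cm^3:
Gs = 115.5 / 43.9
Gs = 2.631


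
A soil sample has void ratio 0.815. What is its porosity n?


Result: 0.449

Derivation:
Using the relation n = e / (1 + e)
n = 0.815 / (1 + 0.815)
n = 0.815 / 1.815
n = 0.449


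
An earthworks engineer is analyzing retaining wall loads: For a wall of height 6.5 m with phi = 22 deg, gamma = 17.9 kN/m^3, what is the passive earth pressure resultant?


Result: 831.14 kN/m

Derivation:
Compute passive earth pressure coefficient:
Kp = tan^2(45 + phi/2) = tan^2(56.0) = 2.197987
Compute passive force:
Pp = 0.5 * Kp * gamma * H^2
Pp = 0.5 * 2.197987 * 17.9 * 6.5^2
Pp = 831.14 kN/m


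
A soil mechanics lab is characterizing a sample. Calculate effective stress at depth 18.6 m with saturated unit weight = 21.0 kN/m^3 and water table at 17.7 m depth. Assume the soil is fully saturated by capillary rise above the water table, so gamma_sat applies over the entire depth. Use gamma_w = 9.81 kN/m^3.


Total stress = gamma_sat * depth
sigma = 21.0 * 18.6 = 390.6 kPa
Pore water pressure u = gamma_w * (depth - d_wt)
u = 9.81 * (18.6 - 17.7) = 8.829 kPa
Effective stress = sigma - u
sigma' = 390.6 - 8.829 = 381.77 kPa


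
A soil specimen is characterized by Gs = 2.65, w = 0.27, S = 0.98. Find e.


Using the relation e = Gs * w / S
e = 2.65 * 0.27 / 0.98
e = 0.7301


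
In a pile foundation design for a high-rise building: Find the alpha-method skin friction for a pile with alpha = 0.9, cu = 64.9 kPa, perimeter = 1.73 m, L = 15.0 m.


Using Qs = alpha * cu * perimeter * L
Qs = 0.9 * 64.9 * 1.73 * 15.0
Qs = 1515.74 kN


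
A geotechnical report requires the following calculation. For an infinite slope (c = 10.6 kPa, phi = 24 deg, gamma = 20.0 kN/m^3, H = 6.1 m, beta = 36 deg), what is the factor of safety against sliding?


Result: 0.796

Derivation:
Using Fs = c / (gamma*H*sin(beta)*cos(beta)) + tan(phi)/tan(beta)
Cohesion contribution = 10.6 / (20.0*6.1*sin(36)*cos(36))
Cohesion contribution = 0.182713
Friction contribution = tan(24)/tan(36) = 0.612805
Fs = 0.182713 + 0.612805
Fs = 0.796


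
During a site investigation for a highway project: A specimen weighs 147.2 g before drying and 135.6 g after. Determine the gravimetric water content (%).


Using w = (m_wet - m_dry) / m_dry * 100
m_wet - m_dry = 147.2 - 135.6 = 11.6 g
w = 11.6 / 135.6 * 100
w = 8.55 %


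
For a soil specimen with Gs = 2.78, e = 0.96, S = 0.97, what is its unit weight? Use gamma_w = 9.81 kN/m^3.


Using gamma = gamma_w * (Gs + S*e) / (1 + e)
Numerator: Gs + S*e = 2.78 + 0.97*0.96 = 3.7112
Denominator: 1 + e = 1 + 0.96 = 1.96
gamma = 9.81 * 3.7112 / 1.96
gamma = 18.575 kN/m^3


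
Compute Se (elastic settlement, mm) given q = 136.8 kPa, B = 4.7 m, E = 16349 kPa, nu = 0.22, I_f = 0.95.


Result: 35.553 mm

Derivation:
Using Se = q * B * (1 - nu^2) * I_f / E
1 - nu^2 = 1 - 0.22^2 = 0.9516
Se = 136.8 * 4.7 * 0.9516 * 0.95 / 16349
Se = 0.035553 m
Convert to mm: Se = 0.035553 * 1000 = 35.553 mm


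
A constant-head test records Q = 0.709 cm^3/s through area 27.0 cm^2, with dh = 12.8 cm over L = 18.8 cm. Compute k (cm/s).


Compute hydraulic gradient:
i = dh / L = 12.8 / 18.8 = 0.680851
Then apply Darcy's law:
k = Q / (A * i)
k = 0.709 / (27.0 * 0.680851)
k = 0.709 / 18.383
k = 0.038568 cm/s


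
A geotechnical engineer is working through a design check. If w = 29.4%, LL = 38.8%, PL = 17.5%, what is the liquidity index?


Result: 0.559

Derivation:
First compute the plasticity index:
PI = LL - PL = 38.8 - 17.5 = 21.3
Then compute the liquidity index:
LI = (w - PL) / PI
LI = (29.4 - 17.5) / 21.3
LI = 0.559


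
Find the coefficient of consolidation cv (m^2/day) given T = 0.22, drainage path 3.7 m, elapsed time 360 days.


Result: 0.00837 m^2/day

Derivation:
Using cv = T * H_dr^2 / t
H_dr^2 = 3.7^2 = 13.69
cv = 0.22 * 13.69 / 360
cv = 0.00837 m^2/day


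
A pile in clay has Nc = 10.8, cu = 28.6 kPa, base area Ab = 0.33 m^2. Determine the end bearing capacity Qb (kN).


Using Qb = Nc * cu * Ab
Qb = 10.8 * 28.6 * 0.33
Qb = 101.93 kN


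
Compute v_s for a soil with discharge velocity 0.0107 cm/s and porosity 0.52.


Result: 0.02058 cm/s

Derivation:
Using v_s = v_d / n
v_s = 0.0107 / 0.52
v_s = 0.02058 cm/s


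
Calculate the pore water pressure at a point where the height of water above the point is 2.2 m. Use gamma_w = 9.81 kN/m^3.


Using u = gamma_w * h_w
u = 9.81 * 2.2
u = 21.58 kPa


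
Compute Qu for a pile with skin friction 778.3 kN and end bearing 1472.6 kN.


Using Qu = Qf + Qb
Qu = 778.3 + 1472.6
Qu = 2250.9 kN


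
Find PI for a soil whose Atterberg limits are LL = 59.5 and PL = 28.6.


Using PI = LL - PL
PI = 59.5 - 28.6
PI = 30.9


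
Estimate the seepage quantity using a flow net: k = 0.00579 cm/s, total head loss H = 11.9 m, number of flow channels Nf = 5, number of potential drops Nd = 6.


Convert k to m/s for unit consistency with H:
k = 0.00579 cm/s = 0.00579 / 100 m/s = 5.79e-05 m/s
Using q = k * H * Nf / Nd
Nf / Nd = 5 / 6 = 0.8333
q = 5.79e-05 * 11.9 * 0.8333
q = 0.0005742 m^3/s per m


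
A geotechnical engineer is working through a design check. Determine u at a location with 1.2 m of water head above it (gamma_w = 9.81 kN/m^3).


Using u = gamma_w * h_w
u = 9.81 * 1.2
u = 11.77 kPa


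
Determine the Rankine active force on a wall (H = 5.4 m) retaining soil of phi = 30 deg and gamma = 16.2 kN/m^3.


Compute active earth pressure coefficient:
Ka = tan^2(45 - phi/2) = tan^2(30.0) = 0.333333
Compute active force:
Pa = 0.5 * Ka * gamma * H^2
Pa = 0.5 * 0.333333 * 16.2 * 5.4^2
Pa = 78.73 kN/m


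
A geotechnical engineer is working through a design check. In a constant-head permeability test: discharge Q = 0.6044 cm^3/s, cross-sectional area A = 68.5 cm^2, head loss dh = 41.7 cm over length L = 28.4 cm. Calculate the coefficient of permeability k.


Result: 0.006009 cm/s

Derivation:
Compute hydraulic gradient:
i = dh / L = 41.7 / 28.4 = 1.46831
Then apply Darcy's law:
k = Q / (A * i)
k = 0.6044 / (68.5 * 1.46831)
k = 0.6044 / 100.579
k = 0.006009 cm/s


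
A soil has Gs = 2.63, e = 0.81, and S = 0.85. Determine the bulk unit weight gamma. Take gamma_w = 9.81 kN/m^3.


Result: 17.986 kN/m^3

Derivation:
Using gamma = gamma_w * (Gs + S*e) / (1 + e)
Numerator: Gs + S*e = 2.63 + 0.85*0.81 = 3.3185
Denominator: 1 + e = 1 + 0.81 = 1.81
gamma = 9.81 * 3.3185 / 1.81
gamma = 17.986 kN/m^3


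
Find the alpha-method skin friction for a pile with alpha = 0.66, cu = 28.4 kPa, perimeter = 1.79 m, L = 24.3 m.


Result: 815.31 kN

Derivation:
Using Qs = alpha * cu * perimeter * L
Qs = 0.66 * 28.4 * 1.79 * 24.3
Qs = 815.31 kN


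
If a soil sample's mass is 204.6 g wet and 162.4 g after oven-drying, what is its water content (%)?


Using w = (m_wet - m_dry) / m_dry * 100
m_wet - m_dry = 204.6 - 162.4 = 42.2 g
w = 42.2 / 162.4 * 100
w = 25.99 %


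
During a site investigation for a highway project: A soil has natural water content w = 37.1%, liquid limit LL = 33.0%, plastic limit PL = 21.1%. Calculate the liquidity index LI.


Result: 1.345

Derivation:
First compute the plasticity index:
PI = LL - PL = 33.0 - 21.1 = 11.9
Then compute the liquidity index:
LI = (w - PL) / PI
LI = (37.1 - 21.1) / 11.9
LI = 1.345
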